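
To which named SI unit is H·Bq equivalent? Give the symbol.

Ω

H = Wb/A (inductance = flux per current),
    = kg·m²·s⁻²·A⁻².
Bq = 1/s = s⁻¹ (activity is decays per second).
Combining: H·Bq = (kg·m²·s⁻²·A⁻²) · s⁻¹ = kg·m²·s⁻³·A⁻².
kg·m²·s⁻³·A⁻² is the base-SI form of the ohm.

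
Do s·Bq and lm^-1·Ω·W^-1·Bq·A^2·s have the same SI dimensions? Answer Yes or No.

Left side:
  Bq = 1/s = s⁻¹ (activity is decays per second).
  Combining: s·Bq = s · s⁻¹ = 1.
Right side:
  lm = cd·sr = cd (luminous flux; sr is dimensionless).
  So lm⁻¹ = cd⁻¹.
  Ω = V/A (resistance = voltage per current),
      = kg·m²·s⁻³·A⁻².
  W = J/s (power = energy per time),
      = kg·m²·s⁻³.
  So W⁻¹ = kg⁻¹·m⁻²·s³.
  Bq = 1/s = s⁻¹ (activity is decays per second).
  Combining: lm⁻¹·Ω·W⁻¹·Bq·A²·s = cd⁻¹ · (kg·m²·s⁻³·A⁻²) · (kg⁻¹·m⁻²·s³) · s⁻¹ · A² · s = cd⁻¹.
Left is 1; right is cd⁻¹ — different.

No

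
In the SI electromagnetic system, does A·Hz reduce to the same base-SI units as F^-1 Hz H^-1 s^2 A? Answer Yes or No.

Left side:
  Hz = 1/s = s⁻¹ (frequency is cycles per second).
  Combining: A·Hz = A · s⁻¹ = s⁻¹·A.
Right side:
  F = C/V (capacitance = charge per voltage),
      = A·s/(kg·m²·s⁻³·A⁻¹) (substituting C and V),
      = kg⁻¹·m⁻²·s⁴·A².
  So F⁻¹ = kg·m²·s⁻⁴·A⁻².
  Hz = 1/s = s⁻¹ (frequency is cycles per second).
  H = Wb/A (inductance = flux per current),
      = kg·m²·s⁻²·A⁻².
  So H⁻¹ = kg⁻¹·m⁻²·s²·A².
  Combining: F⁻¹·Hz·H⁻¹·s²·A = (kg·m²·s⁻⁴·A⁻²) · s⁻¹ · (kg⁻¹·m⁻²·s²·A²) · s² · A = s⁻¹·A.
Both reduce to s⁻¹·A.

Yes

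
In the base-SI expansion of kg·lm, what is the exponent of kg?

1

lm = cd·sr = cd (luminous flux; sr is dimensionless).
Combining: kg·lm = kg · cd = kg·cd.
The exponent of kg is 1.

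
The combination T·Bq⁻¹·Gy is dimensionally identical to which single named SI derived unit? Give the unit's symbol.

T = kg·s⁻²·A⁻¹.
Bq = s⁻¹.
So Bq⁻¹ = s.
Gy = m²·s⁻².
Combining: T·Bq⁻¹·Gy = (kg·s⁻²·A⁻¹) · s · (m²·s⁻²) = kg·m²·s⁻³·A⁻¹.
kg·m²·s⁻³·A⁻¹ is the base-SI form of the volt.

V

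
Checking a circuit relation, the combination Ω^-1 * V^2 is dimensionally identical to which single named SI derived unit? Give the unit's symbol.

W

Ω = V/A (resistance = voltage per current),
    = kg·m²·s⁻³·A⁻².
So Ω⁻¹ = kg⁻¹·m⁻²·s³·A².
V = W/A (potential = power per current),
    = kg·m²·s⁻³·A⁻¹.
So V² = kg²·m⁴·s⁻⁶·A⁻².
Combining: Ω⁻¹·V² = (kg⁻¹·m⁻²·s³·A²) · (kg²·m⁴·s⁻⁶·A⁻²) = kg·m²·s⁻³.
kg·m²·s⁻³ is the base-SI form of the watt.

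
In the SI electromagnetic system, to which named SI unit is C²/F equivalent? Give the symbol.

J

C = s·A.
So C² = s²·A².
F = kg⁻¹·m⁻²·s⁴·A².
So F⁻¹ = kg·m²·s⁻⁴·A⁻².
Combining: C²·F⁻¹ = (s²·A²) · (kg·m²·s⁻⁴·A⁻²) = kg·m²·s⁻².
kg·m²·s⁻² is the base-SI form of the joule.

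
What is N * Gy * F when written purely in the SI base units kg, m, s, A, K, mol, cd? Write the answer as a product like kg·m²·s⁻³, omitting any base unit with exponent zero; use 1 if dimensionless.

m·A²

N = kg·m·s⁻².
Gy = m²·s⁻².
F = kg⁻¹·m⁻²·s⁴·A².
Combining: N·Gy·F = (kg·m·s⁻²) · (m²·s⁻²) · (kg⁻¹·m⁻²·s⁴·A²) = m·A².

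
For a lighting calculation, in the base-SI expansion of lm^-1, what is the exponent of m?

lm = cd·sr = cd (luminous flux; sr is dimensionless).
So lm⁻¹ = cd⁻¹.
The exponent of m is 0.

0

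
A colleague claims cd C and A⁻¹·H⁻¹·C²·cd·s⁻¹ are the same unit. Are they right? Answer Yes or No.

Left side:
  C = A·s = s·A (charge = current × time).
  Combining: cd·C = cd · (s·A) = s·A·cd.
Right side:
  H = Wb/A (inductance = flux per current),
      = kg·m²·s⁻²·A⁻².
  So H⁻¹ = kg⁻¹·m⁻²·s²·A².
  C = A·s = s·A (charge = current × time).
  So C² = s²·A².
  Combining: A⁻¹·H⁻¹·C²·cd·s⁻¹ = A⁻¹ · (kg⁻¹·m⁻²·s²·A²) · (s²·A²) · cd · s⁻¹ = kg⁻¹·m⁻²·s³·A³·cd.
Left is s·A·cd; right is kg⁻¹·m⁻²·s³·A³·cd — different.

No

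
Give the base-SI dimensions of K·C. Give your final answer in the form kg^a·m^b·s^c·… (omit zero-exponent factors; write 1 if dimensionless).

C = A·s = s·A (charge = current × time).
Combining: K·C = K · (s·A) = s·A·K.

s·A·K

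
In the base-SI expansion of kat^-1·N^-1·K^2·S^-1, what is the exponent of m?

kat = mol/s = s⁻¹·mol (catalytic activity).
So kat⁻¹ = s·mol⁻¹.
N = kg·m/s² = kg·m·s⁻² (force = mass × acceleration).
So N⁻¹ = kg⁻¹·m⁻¹·s².
S = 1/Ω (conductance is reciprocal resistance),
    = kg⁻¹·m⁻²·s³·A².
So S⁻¹ = kg·m²·s⁻³·A⁻².
Combining: kat⁻¹·N⁻¹·K²·S⁻¹ = (s·mol⁻¹) · (kg⁻¹·m⁻¹·s²) · K² · (kg·m²·s⁻³·A⁻²) = m·A⁻²·K²·mol⁻¹.
The exponent of m is 1.

1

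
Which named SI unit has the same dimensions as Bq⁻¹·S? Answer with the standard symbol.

Bq = 1/s = s⁻¹ (activity is decays per second).
So Bq⁻¹ = s.
S = 1/Ω (conductance is reciprocal resistance),
    = kg⁻¹·m⁻²·s³·A².
Combining: Bq⁻¹·S = s · (kg⁻¹·m⁻²·s³·A²) = kg⁻¹·m⁻²·s⁴·A².
kg⁻¹·m⁻²·s⁴·A² is the base-SI form of the farad.

F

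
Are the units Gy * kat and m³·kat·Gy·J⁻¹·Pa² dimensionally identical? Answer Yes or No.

No

Left side:
  Gy = J/kg (absorbed dose = energy per mass),
      = m²·s⁻².
  kat = mol/s = s⁻¹·mol (catalytic activity).
  Combining: Gy·kat = (m²·s⁻²) · (s⁻¹·mol) = m²·s⁻³·mol.
Right side:
  kat = s⁻¹·mol.
  Gy = m²·s⁻².
  J = kg·m²·s⁻².
  So J⁻¹ = kg⁻¹·m⁻²·s².
  Pa = kg·m⁻¹·s⁻².
  So Pa² = kg²·m⁻²·s⁻⁴.
  Combining: m³·kat·Gy·J⁻¹·Pa² = m³ · (s⁻¹·mol) · (m²·s⁻²) · (kg⁻¹·m⁻²·s²) · (kg²·m⁻²·s⁻⁴) = kg·m·s⁻⁵·mol.
Left is m²·s⁻³·mol; right is kg·m·s⁻⁵·mol — different.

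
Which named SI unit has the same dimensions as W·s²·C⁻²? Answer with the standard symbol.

W = kg·m²·s⁻³.
C = s·A.
So C⁻² = s⁻²·A⁻².
Combining: W·s²·C⁻² = (kg·m²·s⁻³) · s² · (s⁻²·A⁻²) = kg·m²·s⁻³·A⁻².
kg·m²·s⁻³·A⁻² is the base-SI form of the ohm.

Ω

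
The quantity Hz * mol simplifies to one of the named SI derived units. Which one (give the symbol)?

Hz = 1/s = s⁻¹ (frequency is cycles per second).
Combining: Hz·mol = s⁻¹ · mol = s⁻¹·mol.
s⁻¹·mol is the base-SI form of the katal.

kat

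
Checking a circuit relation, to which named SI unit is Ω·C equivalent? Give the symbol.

Wb

Ω = kg·m²·s⁻³·A⁻².
C = s·A.
Combining: Ω·C = (kg·m²·s⁻³·A⁻²) · (s·A) = kg·m²·s⁻²·A⁻¹.
kg·m²·s⁻²·A⁻¹ is the base-SI form of the weber.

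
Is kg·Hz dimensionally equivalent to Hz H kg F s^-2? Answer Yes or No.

Left side:
  Hz = s⁻¹.
  Combining: kg·Hz = kg · s⁻¹ = kg·s⁻¹.
Right side:
  Hz = 1/s = s⁻¹ (frequency is cycles per second).
  H = Wb/A (inductance = flux per current),
      = kg·m²·s⁻²·A⁻².
  F = C/V (capacitance = charge per voltage),
      = A·s/(kg·m²·s⁻³·A⁻¹) (substituting C and V),
      = kg⁻¹·m⁻²·s⁴·A².
  Combining: Hz·H·kg·F·s⁻² = s⁻¹ · (kg·m²·s⁻²·A⁻²) · kg · (kg⁻¹·m⁻²·s⁴·A²) · s⁻² = kg·s⁻¹.
Both reduce to kg·s⁻¹.

Yes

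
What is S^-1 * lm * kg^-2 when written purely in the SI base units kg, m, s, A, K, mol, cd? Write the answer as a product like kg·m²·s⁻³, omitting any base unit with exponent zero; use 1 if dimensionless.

S = 1/Ω (conductance is reciprocal resistance),
    = kg⁻¹·m⁻²·s³·A².
So S⁻¹ = kg·m²·s⁻³·A⁻².
lm = cd·sr = cd (luminous flux; sr is dimensionless).
Combining: S⁻¹·lm·kg⁻² = (kg·m²·s⁻³·A⁻²) · cd · kg⁻² = kg⁻¹·m²·s⁻³·A⁻²·cd.

kg⁻¹·m²·s⁻³·A⁻²·cd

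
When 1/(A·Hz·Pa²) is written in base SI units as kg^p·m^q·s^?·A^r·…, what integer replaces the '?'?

Hz = 1/s = s⁻¹ (frequency is cycles per second).
So Hz⁻¹ = s.
Pa = N/m² (pressure = force per area),
    = kg·m⁻¹·s⁻².
So Pa⁻² = kg⁻²·m²·s⁴.
Combining: A⁻¹·Hz⁻¹·Pa⁻² = A⁻¹ · s · (kg⁻²·m²·s⁴) = kg⁻²·m²·s⁵·A⁻¹.
The exponent of s is 5.

5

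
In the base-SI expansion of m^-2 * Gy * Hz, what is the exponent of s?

Gy = J/kg (absorbed dose = energy per mass),
    = m²·s⁻².
Hz = 1/s = s⁻¹ (frequency is cycles per second).
Combining: m⁻²·Gy·Hz = m⁻² · (m²·s⁻²) · s⁻¹ = s⁻³.
The exponent of s is -3.

-3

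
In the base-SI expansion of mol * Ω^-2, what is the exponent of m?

-4

Ω = V/A (resistance = voltage per current),
    = kg·m²·s⁻³·A⁻².
So Ω⁻² = kg⁻²·m⁻⁴·s⁶·A⁴.
Combining: mol·Ω⁻² = mol · (kg⁻²·m⁻⁴·s⁶·A⁴) = kg⁻²·m⁻⁴·s⁶·A⁴·mol.
The exponent of m is -4.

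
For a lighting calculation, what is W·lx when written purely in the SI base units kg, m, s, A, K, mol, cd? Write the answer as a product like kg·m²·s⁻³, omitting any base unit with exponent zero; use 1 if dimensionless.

kg·s⁻³·cd

W = kg·m²·s⁻³.
lx = m⁻²·cd.
Combining: W·lx = (kg·m²·s⁻³) · (m⁻²·cd) = kg·s⁻³·cd.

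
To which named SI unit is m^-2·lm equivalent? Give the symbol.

lm = cd.
Combining: m⁻²·lm = m⁻² · cd = m⁻²·cd.
m⁻²·cd is the base-SI form of the lux.

lx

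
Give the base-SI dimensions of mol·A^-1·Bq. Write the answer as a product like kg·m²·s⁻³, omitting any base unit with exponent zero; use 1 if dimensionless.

s⁻¹·A⁻¹·mol

Bq = s⁻¹.
Combining: mol·A⁻¹·Bq = mol · A⁻¹ · s⁻¹ = s⁻¹·A⁻¹·mol.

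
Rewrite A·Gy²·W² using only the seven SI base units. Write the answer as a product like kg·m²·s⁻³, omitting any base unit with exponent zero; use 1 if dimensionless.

Gy = m²·s⁻².
So Gy² = m⁴·s⁻⁴.
W = kg·m²·s⁻³.
So W² = kg²·m⁴·s⁻⁶.
Combining: A·Gy²·W² = A · (m⁴·s⁻⁴) · (kg²·m⁴·s⁻⁶) = kg²·m⁸·s⁻¹⁰·A.

kg²·m⁸·s⁻¹⁰·A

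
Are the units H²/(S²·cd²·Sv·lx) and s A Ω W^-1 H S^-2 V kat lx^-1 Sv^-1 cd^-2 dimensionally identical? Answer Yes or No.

No

Left side:
  S = kg⁻¹·m⁻²·s³·A².
  So S⁻² = kg²·m⁴·s⁻⁶·A⁻⁴.
  Sv = m²·s⁻².
  So Sv⁻¹ = m⁻²·s².
  lx = m⁻²·cd.
  So lx⁻¹ = m²·cd⁻¹.
  H = kg·m²·s⁻²·A⁻².
  So H² = kg²·m⁴·s⁻⁴·A⁻⁴.
  Combining: S⁻²·cd⁻²·Sv⁻¹·lx⁻¹·H² = (kg²·m⁴·s⁻⁶·A⁻⁴) · cd⁻² · (m⁻²·s²) · (m²·cd⁻¹) · (kg²·m⁴·s⁻⁴·A⁻⁴) = kg⁴·m⁸·s⁻⁸·A⁻⁸·cd⁻³.
Right side:
  Ω = kg·m²·s⁻³·A⁻².
  W = kg·m²·s⁻³.
  So W⁻¹ = kg⁻¹·m⁻²·s³.
  H = kg·m²·s⁻²·A⁻².
  S = kg⁻¹·m⁻²·s³·A².
  So S⁻² = kg²·m⁴·s⁻⁶·A⁻⁴.
  V = kg·m²·s⁻³·A⁻¹.
  kat = s⁻¹·mol.
  lx = m⁻²·cd.
  So lx⁻¹ = m²·cd⁻¹.
  Sv = m²·s⁻².
  So Sv⁻¹ = m⁻²·s².
  Combining: s·A·Ω·W⁻¹·H·S⁻²·V·kat·lx⁻¹·Sv⁻¹·cd⁻² = s · A · (kg·m²·s⁻³·A⁻²) · (kg⁻¹·m⁻²·s³) · (kg·m²·s⁻²·A⁻²) · (kg²·m⁴·s⁻⁶·A⁻⁴) · (kg·m²·s⁻³·A⁻¹) · (s⁻¹·mol) · (m²·cd⁻¹) · (m⁻²·s²) · cd⁻² = kg⁴·m⁸·s⁻⁹·A⁻⁸·mol·cd⁻³.
Left is kg⁴·m⁸·s⁻⁸·A⁻⁸·cd⁻³; right is kg⁴·m⁸·s⁻⁹·A⁻⁸·mol·cd⁻³ — different.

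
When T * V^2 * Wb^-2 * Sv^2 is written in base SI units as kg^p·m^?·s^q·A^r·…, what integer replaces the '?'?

T = Wb/m² (flux density = flux per area),
    = kg·s⁻²·A⁻¹.
V = W/A (potential = power per current),
    = kg·m²·s⁻³·A⁻¹.
So V² = kg²·m⁴·s⁻⁶·A⁻².
Wb = V·s (flux: a volt is a weber per second),
    = kg·m²·s⁻²·A⁻¹.
So Wb⁻² = kg⁻²·m⁻⁴·s⁴·A².
Sv = J/kg (equivalent dose = energy per mass),
    = m²·s⁻².
So Sv² = m⁴·s⁻⁴.
Combining: T·V²·Wb⁻²·Sv² = (kg·s⁻²·A⁻¹) · (kg²·m⁴·s⁻⁶·A⁻²) · (kg⁻²·m⁻⁴·s⁴·A²) · (m⁴·s⁻⁴) = kg·m⁴·s⁻⁸·A⁻¹.
The exponent of m is 4.

4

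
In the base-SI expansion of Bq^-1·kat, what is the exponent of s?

0

Bq = s⁻¹.
So Bq⁻¹ = s.
kat = s⁻¹·mol.
Combining: Bq⁻¹·kat = s · (s⁻¹·mol) = mol.
The exponent of s is 0.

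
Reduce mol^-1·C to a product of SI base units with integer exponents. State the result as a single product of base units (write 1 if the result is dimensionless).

C = A·s = s·A (charge = current × time).
Combining: mol⁻¹·C = mol⁻¹ · (s·A) = s·A·mol⁻¹.

s·A·mol⁻¹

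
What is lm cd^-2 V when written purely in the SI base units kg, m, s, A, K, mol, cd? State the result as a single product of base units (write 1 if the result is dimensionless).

kg·m²·s⁻³·A⁻¹·cd⁻¹

lm = cd·sr = cd (luminous flux; sr is dimensionless).
V = W/A (potential = power per current),
    = kg·m²·s⁻³·A⁻¹.
Combining: lm·cd⁻²·V = cd · cd⁻² · (kg·m²·s⁻³·A⁻¹) = kg·m²·s⁻³·A⁻¹·cd⁻¹.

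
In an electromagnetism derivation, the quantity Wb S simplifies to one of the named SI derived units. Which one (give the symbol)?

Wb = kg·m²·s⁻²·A⁻¹.
S = kg⁻¹·m⁻²·s³·A².
Combining: Wb·S = (kg·m²·s⁻²·A⁻¹) · (kg⁻¹·m⁻²·s³·A²) = s·A.
s·A is the base-SI form of the coulomb.

C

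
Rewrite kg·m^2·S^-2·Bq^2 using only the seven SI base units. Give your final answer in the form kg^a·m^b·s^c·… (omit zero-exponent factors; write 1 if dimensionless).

kg³·m⁶·s⁻⁸·A⁻⁴

S = 1/Ω (conductance is reciprocal resistance),
    = kg⁻¹·m⁻²·s³·A².
So S⁻² = kg²·m⁴·s⁻⁶·A⁻⁴.
Bq = 1/s = s⁻¹ (activity is decays per second).
So Bq² = s⁻².
Combining: kg·m²·S⁻²·Bq² = kg · m² · (kg²·m⁴·s⁻⁶·A⁻⁴) · s⁻² = kg³·m⁶·s⁻⁸·A⁻⁴.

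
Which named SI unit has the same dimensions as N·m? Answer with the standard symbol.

N = kg·m·s⁻².
Combining: N·m = (kg·m·s⁻²) · m = kg·m²·s⁻².
kg·m²·s⁻² is the base-SI form of the joule.

J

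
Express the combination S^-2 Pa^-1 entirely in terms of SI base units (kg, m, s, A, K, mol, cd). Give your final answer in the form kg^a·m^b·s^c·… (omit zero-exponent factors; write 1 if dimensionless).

kg·m⁵·s⁻⁴·A⁻⁴

S = kg⁻¹·m⁻²·s³·A².
So S⁻² = kg²·m⁴·s⁻⁶·A⁻⁴.
Pa = kg·m⁻¹·s⁻².
So Pa⁻¹ = kg⁻¹·m·s².
Combining: S⁻²·Pa⁻¹ = (kg²·m⁴·s⁻⁶·A⁻⁴) · (kg⁻¹·m·s²) = kg·m⁵·s⁻⁴·A⁻⁴.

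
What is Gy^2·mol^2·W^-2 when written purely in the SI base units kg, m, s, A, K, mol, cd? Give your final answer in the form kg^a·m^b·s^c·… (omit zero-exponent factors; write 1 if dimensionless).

Gy = m²·s⁻².
So Gy² = m⁴·s⁻⁴.
W = kg·m²·s⁻³.
So W⁻² = kg⁻²·m⁻⁴·s⁶.
Combining: Gy²·mol²·W⁻² = (m⁴·s⁻⁴) · mol² · (kg⁻²·m⁻⁴·s⁶) = kg⁻²·s²·mol².

kg⁻²·s²·mol²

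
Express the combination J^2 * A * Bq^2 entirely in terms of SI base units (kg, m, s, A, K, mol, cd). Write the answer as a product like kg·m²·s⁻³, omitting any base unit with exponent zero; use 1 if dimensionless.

kg²·m⁴·s⁻⁶·A

J = N·m (work = force × distance),
    = kg·m²·s⁻².
So J² = kg²·m⁴·s⁻⁴.
Bq = 1/s = s⁻¹ (activity is decays per second).
So Bq² = s⁻².
Combining: J²·A·Bq² = (kg²·m⁴·s⁻⁴) · A · s⁻² = kg²·m⁴·s⁻⁶·A.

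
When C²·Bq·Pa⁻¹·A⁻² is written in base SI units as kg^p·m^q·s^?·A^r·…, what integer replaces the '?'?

3

C = s·A.
So C² = s²·A².
Bq = s⁻¹.
Pa = kg·m⁻¹·s⁻².
So Pa⁻¹ = kg⁻¹·m·s².
Combining: C²·Bq·Pa⁻¹·A⁻² = (s²·A²) · s⁻¹ · (kg⁻¹·m·s²) · A⁻² = kg⁻¹·m·s³.
The exponent of s is 3.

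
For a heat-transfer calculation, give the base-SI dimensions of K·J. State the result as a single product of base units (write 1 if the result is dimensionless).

J = N·m (work = force × distance),
    = kg·m²·s⁻².
Combining: K·J = K · (kg·m²·s⁻²) = kg·m²·s⁻²·K.

kg·m²·s⁻²·K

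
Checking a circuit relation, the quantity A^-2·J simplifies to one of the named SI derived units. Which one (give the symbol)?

H

J = kg·m²·s⁻².
Combining: A⁻²·J = A⁻² · (kg·m²·s⁻²) = kg·m²·s⁻²·A⁻².
kg·m²·s⁻²·A⁻² is the base-SI form of the henry.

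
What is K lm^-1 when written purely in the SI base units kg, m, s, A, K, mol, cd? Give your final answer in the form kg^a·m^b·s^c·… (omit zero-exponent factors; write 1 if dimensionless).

lm = cd.
So lm⁻¹ = cd⁻¹.
Combining: K·lm⁻¹ = K · cd⁻¹ = K·cd⁻¹.

K·cd⁻¹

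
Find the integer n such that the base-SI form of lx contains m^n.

-2

lx = m⁻²·cd.
The exponent of m is -2.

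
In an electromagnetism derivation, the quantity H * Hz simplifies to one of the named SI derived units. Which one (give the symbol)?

H = Wb/A (inductance = flux per current),
    = kg·m²·s⁻²·A⁻².
Hz = 1/s = s⁻¹ (frequency is cycles per second).
Combining: H·Hz = (kg·m²·s⁻²·A⁻²) · s⁻¹ = kg·m²·s⁻³·A⁻².
kg·m²·s⁻³·A⁻² is the base-SI form of the ohm.

Ω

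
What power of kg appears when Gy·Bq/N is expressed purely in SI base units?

N = kg·m·s⁻².
So N⁻¹ = kg⁻¹·m⁻¹·s².
Gy = m²·s⁻².
Bq = s⁻¹.
Combining: N⁻¹·Gy·Bq = (kg⁻¹·m⁻¹·s²) · (m²·s⁻²) · s⁻¹ = kg⁻¹·m·s⁻¹.
The exponent of kg is -1.

-1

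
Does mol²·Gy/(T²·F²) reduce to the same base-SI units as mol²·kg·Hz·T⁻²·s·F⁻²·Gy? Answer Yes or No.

Left side:
  T = Wb/m² (flux density = flux per area),
      = kg·s⁻²·A⁻¹.
  So T⁻² = kg⁻²·s⁴·A².
  F = C/V (capacitance = charge per voltage),
      = A·s/(kg·m²·s⁻³·A⁻¹) (substituting C and V),
      = kg⁻¹·m⁻²·s⁴·A².
  So F⁻² = kg²·m⁴·s⁻⁸·A⁻⁴.
  Gy = J/kg (absorbed dose = energy per mass),
      = m²·s⁻².
  Combining: T⁻²·F⁻²·mol²·Gy = (kg⁻²·s⁴·A²) · (kg²·m⁴·s⁻⁸·A⁻⁴) · mol² · (m²·s⁻²) = m⁶·s⁻⁶·A⁻²·mol².
Right side:
  Hz = 1/s = s⁻¹ (frequency is cycles per second).
  T = Wb/m² (flux density = flux per area),
      = kg·s⁻²·A⁻¹.
  So T⁻² = kg⁻²·s⁴·A².
  F = C/V (capacitance = charge per voltage),
      = A·s/(kg·m²·s⁻³·A⁻¹) (substituting C and V),
      = kg⁻¹·m⁻²·s⁴·A².
  So F⁻² = kg²·m⁴·s⁻⁸·A⁻⁴.
  Gy = J/kg (absorbed dose = energy per mass),
      = m²·s⁻².
  Combining: mol²·kg·Hz·T⁻²·s·F⁻²·Gy = mol² · kg · s⁻¹ · (kg⁻²·s⁴·A²) · s · (kg²·m⁴·s⁻⁸·A⁻⁴) · (m²·s⁻²) = kg·m⁶·s⁻⁶·A⁻²·mol².
Left is m⁶·s⁻⁶·A⁻²·mol²; right is kg·m⁶·s⁻⁶·A⁻²·mol² — different.

No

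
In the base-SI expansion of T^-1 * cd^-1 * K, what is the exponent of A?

1

T = kg·s⁻²·A⁻¹.
So T⁻¹ = kg⁻¹·s²·A.
Combining: T⁻¹·cd⁻¹·K = (kg⁻¹·s²·A) · cd⁻¹ · K = kg⁻¹·s²·A·K·cd⁻¹.
The exponent of A is 1.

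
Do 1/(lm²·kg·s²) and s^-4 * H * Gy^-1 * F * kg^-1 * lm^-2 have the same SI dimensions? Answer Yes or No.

Left side:
  lm = cd.
  So lm⁻² = cd⁻².
  Combining: lm⁻²·kg⁻¹·s⁻² = cd⁻² · kg⁻¹ · s⁻² = kg⁻¹·s⁻²·cd⁻².
Right side:
  H = kg·m²·s⁻²·A⁻².
  Gy = m²·s⁻².
  So Gy⁻¹ = m⁻²·s².
  F = kg⁻¹·m⁻²·s⁴·A².
  lm = cd.
  So lm⁻² = cd⁻².
  Combining: s⁻⁴·H·Gy⁻¹·F·kg⁻¹·lm⁻² = s⁻⁴ · (kg·m²·s⁻²·A⁻²) · (m⁻²·s²) · (kg⁻¹·m⁻²·s⁴·A²) · kg⁻¹ · cd⁻² = kg⁻¹·m⁻²·cd⁻².
Left is kg⁻¹·s⁻²·cd⁻²; right is kg⁻¹·m⁻²·cd⁻² — different.

No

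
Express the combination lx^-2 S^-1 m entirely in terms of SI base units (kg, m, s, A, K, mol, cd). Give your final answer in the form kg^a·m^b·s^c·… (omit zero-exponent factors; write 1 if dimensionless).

kg·m⁷·s⁻³·A⁻²·cd⁻²

lx = lm/m² (illuminance = luminous flux per area),
    = m⁻²·cd.
So lx⁻² = m⁴·cd⁻².
S = 1/Ω (conductance is reciprocal resistance),
    = kg⁻¹·m⁻²·s³·A².
So S⁻¹ = kg·m²·s⁻³·A⁻².
Combining: lx⁻²·S⁻¹·m = (m⁴·cd⁻²) · (kg·m²·s⁻³·A⁻²) · m = kg·m⁷·s⁻³·A⁻²·cd⁻².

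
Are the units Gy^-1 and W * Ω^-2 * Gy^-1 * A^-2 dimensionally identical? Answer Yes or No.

No

Left side:
  Gy = J/kg (absorbed dose = energy per mass),
      = m²·s⁻².
  So Gy⁻¹ = m⁻²·s².
Right side:
  W = kg·m²·s⁻³.
  Ω = kg·m²·s⁻³·A⁻².
  So Ω⁻² = kg⁻²·m⁻⁴·s⁶·A⁴.
  Gy = m²·s⁻².
  So Gy⁻¹ = m⁻²·s².
  Combining: W·Ω⁻²·Gy⁻¹·A⁻² = (kg·m²·s⁻³) · (kg⁻²·m⁻⁴·s⁶·A⁴) · (m⁻²·s²) · A⁻² = kg⁻¹·m⁻⁴·s⁵·A².
Left is m⁻²·s²; right is kg⁻¹·m⁻⁴·s⁵·A² — different.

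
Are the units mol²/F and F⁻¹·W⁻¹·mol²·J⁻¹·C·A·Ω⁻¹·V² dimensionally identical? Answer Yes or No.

No

Left side:
  F = kg⁻¹·m⁻²·s⁴·A².
  So F⁻¹ = kg·m²·s⁻⁴·A⁻².
  Combining: F⁻¹·mol² = (kg·m²·s⁻⁴·A⁻²) · mol² = kg·m²·s⁻⁴·A⁻²·mol².
Right side:
  F = C/V (capacitance = charge per voltage),
      = A·s/(kg·m²·s⁻³·A⁻¹) (substituting C and V),
      = kg⁻¹·m⁻²·s⁴·A².
  So F⁻¹ = kg·m²·s⁻⁴·A⁻².
  W = J/s (power = energy per time),
      = kg·m²·s⁻³.
  So W⁻¹ = kg⁻¹·m⁻²·s³.
  J = N·m (work = force × distance),
      = kg·m²·s⁻².
  So J⁻¹ = kg⁻¹·m⁻²·s².
  C = A·s = s·A (charge = current × time).
  Ω = V/A (resistance = voltage per current),
      = kg·m²·s⁻³·A⁻².
  So Ω⁻¹ = kg⁻¹·m⁻²·s³·A².
  V = W/A (potential = power per current),
      = kg·m²·s⁻³·A⁻¹.
  So V² = kg²·m⁴·s⁻⁶·A⁻².
  Combining: F⁻¹·W⁻¹·mol²·J⁻¹·C·A·Ω⁻¹·V² = (kg·m²·s⁻⁴·A⁻²) · (kg⁻¹·m⁻²·s³) · mol² · (kg⁻¹·m⁻²·s²) · (s·A) · A · (kg⁻¹·m⁻²·s³·A²) · (kg²·m⁴·s⁻⁶·A⁻²) = s⁻¹·mol².
Left is kg·m²·s⁻⁴·A⁻²·mol²; right is s⁻¹·mol² — different.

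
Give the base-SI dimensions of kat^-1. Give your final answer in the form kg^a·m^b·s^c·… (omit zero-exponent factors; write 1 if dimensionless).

kat = mol/s = s⁻¹·mol (catalytic activity).
So kat⁻¹ = s·mol⁻¹.

s·mol⁻¹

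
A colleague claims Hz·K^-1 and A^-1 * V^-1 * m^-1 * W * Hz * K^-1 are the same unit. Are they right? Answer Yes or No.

Left side:
  Hz = s⁻¹.
  Combining: Hz·K⁻¹ = s⁻¹ · K⁻¹ = s⁻¹·K⁻¹.
Right side:
  V = W/A (potential = power per current),
      = kg·m²·s⁻³·A⁻¹.
  So V⁻¹ = kg⁻¹·m⁻²·s³·A.
  W = J/s (power = energy per time),
      = kg·m²·s⁻³.
  Hz = 1/s = s⁻¹ (frequency is cycles per second).
  Combining: A⁻¹·V⁻¹·m⁻¹·W·Hz·K⁻¹ = A⁻¹ · (kg⁻¹·m⁻²·s³·A) · m⁻¹ · (kg·m²·s⁻³) · s⁻¹ · K⁻¹ = m⁻¹·s⁻¹·K⁻¹.
Left is s⁻¹·K⁻¹; right is m⁻¹·s⁻¹·K⁻¹ — different.

No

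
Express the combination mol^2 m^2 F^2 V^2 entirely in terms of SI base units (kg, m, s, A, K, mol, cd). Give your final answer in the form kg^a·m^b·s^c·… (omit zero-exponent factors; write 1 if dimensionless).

m²·s²·A²·mol²

F = C/V (capacitance = charge per voltage),
    = A·s/(kg·m²·s⁻³·A⁻¹) (substituting C and V),
    = kg⁻¹·m⁻²·s⁴·A².
So F² = kg⁻²·m⁻⁴·s⁸·A⁴.
V = W/A (potential = power per current),
    = kg·m²·s⁻³·A⁻¹.
So V² = kg²·m⁴·s⁻⁶·A⁻².
Combining: mol²·m²·F²·V² = mol² · m² · (kg⁻²·m⁻⁴·s⁸·A⁴) · (kg²·m⁴·s⁻⁶·A⁻²) = m²·s²·A²·mol².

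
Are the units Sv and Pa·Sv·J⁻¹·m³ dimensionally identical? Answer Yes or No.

Left side:
  Sv = J/kg (equivalent dose = energy per mass),
      = m²·s⁻².
Right side:
  Pa = N/m² (pressure = force per area),
      = kg·m⁻¹·s⁻².
  Sv = J/kg (equivalent dose = energy per mass),
      = m²·s⁻².
  J = N·m (work = force × distance),
      = kg·m²·s⁻².
  So J⁻¹ = kg⁻¹·m⁻²·s².
  Combining: Pa·Sv·J⁻¹·m³ = (kg·m⁻¹·s⁻²) · (m²·s⁻²) · (kg⁻¹·m⁻²·s²) · m³ = m²·s⁻².
Both reduce to m²·s⁻².

Yes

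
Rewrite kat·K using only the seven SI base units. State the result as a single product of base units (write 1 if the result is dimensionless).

kat = s⁻¹·mol.
Combining: kat·K = (s⁻¹·mol) · K = s⁻¹·K·mol.

s⁻¹·K·mol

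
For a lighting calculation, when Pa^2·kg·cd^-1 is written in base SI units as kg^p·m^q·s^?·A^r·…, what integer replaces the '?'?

Pa = N/m² (pressure = force per area),
    = kg·m⁻¹·s⁻².
So Pa² = kg²·m⁻²·s⁻⁴.
Combining: Pa²·kg·cd⁻¹ = (kg²·m⁻²·s⁻⁴) · kg · cd⁻¹ = kg³·m⁻²·s⁻⁴·cd⁻¹.
The exponent of s is -4.

-4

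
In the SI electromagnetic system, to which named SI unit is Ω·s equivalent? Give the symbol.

H

Ω = V/A (resistance = voltage per current),
    = kg·m²·s⁻³·A⁻².
Combining: Ω·s = (kg·m²·s⁻³·A⁻²) · s = kg·m²·s⁻²·A⁻².
kg·m²·s⁻²·A⁻² is the base-SI form of the henry.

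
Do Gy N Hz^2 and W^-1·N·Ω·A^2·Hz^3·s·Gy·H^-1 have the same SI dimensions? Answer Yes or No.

No

Left side:
  Gy = m²·s⁻².
  N = kg·m·s⁻².
  Hz = s⁻¹.
  So Hz² = s⁻².
  Combining: Gy·N·Hz² = (m²·s⁻²) · (kg·m·s⁻²) · s⁻² = kg·m³·s⁻⁶.
Right side:
  W = kg·m²·s⁻³.
  So W⁻¹ = kg⁻¹·m⁻²·s³.
  N = kg·m·s⁻².
  Ω = kg·m²·s⁻³·A⁻².
  Hz = s⁻¹.
  So Hz³ = s⁻³.
  Gy = m²·s⁻².
  H = kg·m²·s⁻²·A⁻².
  So H⁻¹ = kg⁻¹·m⁻²·s²·A².
  Combining: W⁻¹·N·Ω·A²·Hz³·s·Gy·H⁻¹ = (kg⁻¹·m⁻²·s³) · (kg·m·s⁻²) · (kg·m²·s⁻³·A⁻²) · A² · s⁻³ · s · (m²·s⁻²) · (kg⁻¹·m⁻²·s²·A²) = m·s⁻⁴·A².
Left is kg·m³·s⁻⁶; right is m·s⁻⁴·A² — different.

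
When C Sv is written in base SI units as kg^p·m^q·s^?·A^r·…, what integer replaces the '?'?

C = A·s = s·A (charge = current × time).
Sv = J/kg (equivalent dose = energy per mass),
    = m²·s⁻².
Combining: C·Sv = (s·A) · (m²·s⁻²) = m²·s⁻¹·A.
The exponent of s is -1.

-1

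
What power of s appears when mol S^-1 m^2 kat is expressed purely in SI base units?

-4

S = 1/Ω (conductance is reciprocal resistance),
    = kg⁻¹·m⁻²·s³·A².
So S⁻¹ = kg·m²·s⁻³·A⁻².
kat = mol/s = s⁻¹·mol (catalytic activity).
Combining: mol·S⁻¹·m²·kat = mol · (kg·m²·s⁻³·A⁻²) · m² · (s⁻¹·mol) = kg·m⁴·s⁻⁴·A⁻²·mol².
The exponent of s is -4.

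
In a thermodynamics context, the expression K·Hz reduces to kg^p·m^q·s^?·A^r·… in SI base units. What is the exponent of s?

-1

Hz = s⁻¹.
Combining: K·Hz = K · s⁻¹ = s⁻¹·K.
The exponent of s is -1.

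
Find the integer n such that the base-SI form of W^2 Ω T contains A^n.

-3

W = kg·m²·s⁻³.
So W² = kg²·m⁴·s⁻⁶.
Ω = kg·m²·s⁻³·A⁻².
T = kg·s⁻²·A⁻¹.
Combining: W²·Ω·T = (kg²·m⁴·s⁻⁶) · (kg·m²·s⁻³·A⁻²) · (kg·s⁻²·A⁻¹) = kg⁴·m⁶·s⁻¹¹·A⁻³.
The exponent of A is -3.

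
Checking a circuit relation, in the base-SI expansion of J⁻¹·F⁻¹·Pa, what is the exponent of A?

J = N·m (work = force × distance),
    = kg·m²·s⁻².
So J⁻¹ = kg⁻¹·m⁻²·s².
F = C/V (capacitance = charge per voltage),
    = A·s/(kg·m²·s⁻³·A⁻¹) (substituting C and V),
    = kg⁻¹·m⁻²·s⁴·A².
So F⁻¹ = kg·m²·s⁻⁴·A⁻².
Pa = N/m² (pressure = force per area),
    = kg·m⁻¹·s⁻².
Combining: J⁻¹·F⁻¹·Pa = (kg⁻¹·m⁻²·s²) · (kg·m²·s⁻⁴·A⁻²) · (kg·m⁻¹·s⁻²) = kg·m⁻¹·s⁻⁴·A⁻².
The exponent of A is -2.

-2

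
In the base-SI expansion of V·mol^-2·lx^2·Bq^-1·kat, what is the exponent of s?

V = W/A (potential = power per current),
    = kg·m²·s⁻³·A⁻¹.
lx = lm/m² (illuminance = luminous flux per area),
    = m⁻²·cd.
So lx² = m⁻⁴·cd².
Bq = 1/s = s⁻¹ (activity is decays per second).
So Bq⁻¹ = s.
kat = mol/s = s⁻¹·mol (catalytic activity).
Combining: V·mol⁻²·lx²·Bq⁻¹·kat = (kg·m²·s⁻³·A⁻¹) · mol⁻² · (m⁻⁴·cd²) · s · (s⁻¹·mol) = kg·m⁻²·s⁻³·A⁻¹·mol⁻¹·cd².
The exponent of s is -3.

-3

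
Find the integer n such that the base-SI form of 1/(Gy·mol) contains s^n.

2

Gy = J/kg (absorbed dose = energy per mass),
    = m²·s⁻².
So Gy⁻¹ = m⁻²·s².
Combining: Gy⁻¹·mol⁻¹ = (m⁻²·s²) · mol⁻¹ = m⁻²·s²·mol⁻¹.
The exponent of s is 2.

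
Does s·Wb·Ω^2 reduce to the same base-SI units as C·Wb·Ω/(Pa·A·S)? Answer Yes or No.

Left side:
  Wb = V·s (flux: a volt is a weber per second),
      = kg·m²·s⁻²·A⁻¹.
  Ω = V/A (resistance = voltage per current),
      = kg·m²·s⁻³·A⁻².
  So Ω² = kg²·m⁴·s⁻⁶·A⁻⁴.
  Combining: s·Wb·Ω² = s · (kg·m²·s⁻²·A⁻¹) · (kg²·m⁴·s⁻⁶·A⁻⁴) = kg³·m⁶·s⁻⁷·A⁻⁵.
Right side:
  C = s·A.
  Pa = kg·m⁻¹·s⁻².
  So Pa⁻¹ = kg⁻¹·m·s².
  Wb = kg·m²·s⁻²·A⁻¹.
  S = kg⁻¹·m⁻²·s³·A².
  So S⁻¹ = kg·m²·s⁻³·A⁻².
  Ω = kg·m²·s⁻³·A⁻².
  Combining: C·Pa⁻¹·Wb·A⁻¹·S⁻¹·Ω = (s·A) · (kg⁻¹·m·s²) · (kg·m²·s⁻²·A⁻¹) · A⁻¹ · (kg·m²·s⁻³·A⁻²) · (kg·m²·s⁻³·A⁻²) = kg²·m⁷·s⁻⁵·A⁻⁵.
Left is kg³·m⁶·s⁻⁷·A⁻⁵; right is kg²·m⁷·s⁻⁵·A⁻⁵ — different.

No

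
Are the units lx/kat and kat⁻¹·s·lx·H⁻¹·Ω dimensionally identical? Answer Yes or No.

Yes

Left side:
  kat = s⁻¹·mol.
  So kat⁻¹ = s·mol⁻¹.
  lx = m⁻²·cd.
  Combining: kat⁻¹·lx = (s·mol⁻¹) · (m⁻²·cd) = m⁻²·s·mol⁻¹·cd.
Right side:
  kat = mol/s = s⁻¹·mol (catalytic activity).
  So kat⁻¹ = s·mol⁻¹.
  lx = lm/m² (illuminance = luminous flux per area),
      = m⁻²·cd.
  H = Wb/A (inductance = flux per current),
      = kg·m²·s⁻²·A⁻².
  So H⁻¹ = kg⁻¹·m⁻²·s²·A².
  Ω = V/A (resistance = voltage per current),
      = kg·m²·s⁻³·A⁻².
  Combining: kat⁻¹·s·lx·H⁻¹·Ω = (s·mol⁻¹) · s · (m⁻²·cd) · (kg⁻¹·m⁻²·s²·A²) · (kg·m²·s⁻³·A⁻²) = m⁻²·s·mol⁻¹·cd.
Both reduce to m⁻²·s·mol⁻¹·cd.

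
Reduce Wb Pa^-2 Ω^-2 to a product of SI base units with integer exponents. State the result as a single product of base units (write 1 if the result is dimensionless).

Wb = V·s (flux: a volt is a weber per second),
    = kg·m²·s⁻²·A⁻¹.
Pa = N/m² (pressure = force per area),
    = kg·m⁻¹·s⁻².
So Pa⁻² = kg⁻²·m²·s⁴.
Ω = V/A (resistance = voltage per current),
    = kg·m²·s⁻³·A⁻².
So Ω⁻² = kg⁻²·m⁻⁴·s⁶·A⁴.
Combining: Wb·Pa⁻²·Ω⁻² = (kg·m²·s⁻²·A⁻¹) · (kg⁻²·m²·s⁴) · (kg⁻²·m⁻⁴·s⁶·A⁴) = kg⁻³·s⁸·A³.

kg⁻³·s⁸·A³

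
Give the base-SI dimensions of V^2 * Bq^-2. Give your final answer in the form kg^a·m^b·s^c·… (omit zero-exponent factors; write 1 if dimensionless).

kg²·m⁴·s⁻⁴·A⁻²

V = W/A (potential = power per current),
    = kg·m²·s⁻³·A⁻¹.
So V² = kg²·m⁴·s⁻⁶·A⁻².
Bq = 1/s = s⁻¹ (activity is decays per second).
So Bq⁻² = s².
Combining: V²·Bq⁻² = (kg²·m⁴·s⁻⁶·A⁻²) · s² = kg²·m⁴·s⁻⁴·A⁻².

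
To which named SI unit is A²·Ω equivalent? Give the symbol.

Ω = kg·m²·s⁻³·A⁻².
Combining: A²·Ω = A² · (kg·m²·s⁻³·A⁻²) = kg·m²·s⁻³.
kg·m²·s⁻³ is the base-SI form of the watt.

W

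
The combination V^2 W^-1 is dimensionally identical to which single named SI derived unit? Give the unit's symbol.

Ω

V = W/A (potential = power per current),
    = kg·m²·s⁻³·A⁻¹.
So V² = kg²·m⁴·s⁻⁶·A⁻².
W = J/s (power = energy per time),
    = kg·m²·s⁻³.
So W⁻¹ = kg⁻¹·m⁻²·s³.
Combining: V²·W⁻¹ = (kg²·m⁴·s⁻⁶·A⁻²) · (kg⁻¹·m⁻²·s³) = kg·m²·s⁻³·A⁻².
kg·m²·s⁻³·A⁻² is the base-SI form of the ohm.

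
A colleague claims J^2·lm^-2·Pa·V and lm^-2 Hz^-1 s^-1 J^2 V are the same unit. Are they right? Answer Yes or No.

Left side:
  J = kg·m²·s⁻².
  So J² = kg²·m⁴·s⁻⁴.
  lm = cd.
  So lm⁻² = cd⁻².
  Pa = kg·m⁻¹·s⁻².
  V = kg·m²·s⁻³·A⁻¹.
  Combining: J²·lm⁻²·Pa·V = (kg²·m⁴·s⁻⁴) · cd⁻² · (kg·m⁻¹·s⁻²) · (kg·m²·s⁻³·A⁻¹) = kg⁴·m⁵·s⁻⁹·A⁻¹·cd⁻².
Right side:
  lm = cd·sr = cd (luminous flux; sr is dimensionless).
  So lm⁻² = cd⁻².
  Hz = 1/s = s⁻¹ (frequency is cycles per second).
  So Hz⁻¹ = s.
  J = N·m (work = force × distance),
      = kg·m²·s⁻².
  So J² = kg²·m⁴·s⁻⁴.
  V = W/A (potential = power per current),
      = kg·m²·s⁻³·A⁻¹.
  Combining: lm⁻²·Hz⁻¹·s⁻¹·J²·V = cd⁻² · s · s⁻¹ · (kg²·m⁴·s⁻⁴) · (kg·m²·s⁻³·A⁻¹) = kg³·m⁶·s⁻⁷·A⁻¹·cd⁻².
Left is kg⁴·m⁵·s⁻⁹·A⁻¹·cd⁻²; right is kg³·m⁶·s⁻⁷·A⁻¹·cd⁻² — different.

No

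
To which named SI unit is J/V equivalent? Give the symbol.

J = kg·m²·s⁻².
V = kg·m²·s⁻³·A⁻¹.
So V⁻¹ = kg⁻¹·m⁻²·s³·A.
Combining: J·V⁻¹ = (kg·m²·s⁻²) · (kg⁻¹·m⁻²·s³·A) = s·A.
s·A is the base-SI form of the coulomb.

C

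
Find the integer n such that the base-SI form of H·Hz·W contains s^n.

-6

H = kg·m²·s⁻²·A⁻².
Hz = s⁻¹.
W = kg·m²·s⁻³.
Combining: H·Hz·W = (kg·m²·s⁻²·A⁻²) · s⁻¹ · (kg·m²·s⁻³) = kg²·m⁴·s⁻⁶·A⁻².
The exponent of s is -6.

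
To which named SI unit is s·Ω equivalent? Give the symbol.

Ω = V/A (resistance = voltage per current),
    = kg·m²·s⁻³·A⁻².
Combining: s·Ω = s · (kg·m²·s⁻³·A⁻²) = kg·m²·s⁻²·A⁻².
kg·m²·s⁻²·A⁻² is the base-SI form of the henry.

H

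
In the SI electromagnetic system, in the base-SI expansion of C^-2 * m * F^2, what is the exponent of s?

C = A·s = s·A (charge = current × time).
So C⁻² = s⁻²·A⁻².
F = C/V (capacitance = charge per voltage),
    = A·s/(kg·m²·s⁻³·A⁻¹) (substituting C and V),
    = kg⁻¹·m⁻²·s⁴·A².
So F² = kg⁻²·m⁻⁴·s⁸·A⁴.
Combining: C⁻²·m·F² = (s⁻²·A⁻²) · m · (kg⁻²·m⁻⁴·s⁸·A⁴) = kg⁻²·m⁻³·s⁶·A².
The exponent of s is 6.

6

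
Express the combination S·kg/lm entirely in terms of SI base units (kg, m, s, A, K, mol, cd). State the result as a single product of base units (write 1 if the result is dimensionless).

m⁻²·s³·A²·cd⁻¹

S = 1/Ω (conductance is reciprocal resistance),
    = kg⁻¹·m⁻²·s³·A².
lm = cd·sr = cd (luminous flux; sr is dimensionless).
So lm⁻¹ = cd⁻¹.
Combining: S·kg·lm⁻¹ = (kg⁻¹·m⁻²·s³·A²) · kg · cd⁻¹ = m⁻²·s³·A²·cd⁻¹.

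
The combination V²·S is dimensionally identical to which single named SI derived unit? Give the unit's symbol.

W

V = kg·m²·s⁻³·A⁻¹.
So V² = kg²·m⁴·s⁻⁶·A⁻².
S = kg⁻¹·m⁻²·s³·A².
Combining: V²·S = (kg²·m⁴·s⁻⁶·A⁻²) · (kg⁻¹·m⁻²·s³·A²) = kg·m²·s⁻³.
kg·m²·s⁻³ is the base-SI form of the watt.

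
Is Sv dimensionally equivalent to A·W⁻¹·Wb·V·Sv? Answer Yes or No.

Left side:
  Sv = m²·s⁻².
Right side:
  W = kg·m²·s⁻³.
  So W⁻¹ = kg⁻¹·m⁻²·s³.
  Wb = kg·m²·s⁻²·A⁻¹.
  V = kg·m²·s⁻³·A⁻¹.
  Sv = m²·s⁻².
  Combining: A·W⁻¹·Wb·V·Sv = A · (kg⁻¹·m⁻²·s³) · (kg·m²·s⁻²·A⁻¹) · (kg·m²·s⁻³·A⁻¹) · (m²·s⁻²) = kg·m⁴·s⁻⁴·A⁻¹.
Left is m²·s⁻²; right is kg·m⁴·s⁻⁴·A⁻¹ — different.

No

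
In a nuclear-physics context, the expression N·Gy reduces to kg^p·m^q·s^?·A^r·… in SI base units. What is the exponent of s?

N = kg·m·s⁻².
Gy = m²·s⁻².
Combining: N·Gy = (kg·m·s⁻²) · (m²·s⁻²) = kg·m³·s⁻⁴.
The exponent of s is -4.

-4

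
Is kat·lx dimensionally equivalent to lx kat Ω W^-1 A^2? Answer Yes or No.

Yes

Left side:
  kat = s⁻¹·mol.
  lx = m⁻²·cd.
  Combining: kat·lx = (s⁻¹·mol) · (m⁻²·cd) = m⁻²·s⁻¹·mol·cd.
Right side:
  lx = m⁻²·cd.
  kat = s⁻¹·mol.
  Ω = kg·m²·s⁻³·A⁻².
  W = kg·m²·s⁻³.
  So W⁻¹ = kg⁻¹·m⁻²·s³.
  Combining: lx·kat·Ω·W⁻¹·A² = (m⁻²·cd) · (s⁻¹·mol) · (kg·m²·s⁻³·A⁻²) · (kg⁻¹·m⁻²·s³) · A² = m⁻²·s⁻¹·mol·cd.
Both reduce to m⁻²·s⁻¹·mol·cd.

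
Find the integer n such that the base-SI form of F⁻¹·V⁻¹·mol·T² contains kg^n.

F = kg⁻¹·m⁻²·s⁴·A².
So F⁻¹ = kg·m²·s⁻⁴·A⁻².
V = kg·m²·s⁻³·A⁻¹.
So V⁻¹ = kg⁻¹·m⁻²·s³·A.
T = kg·s⁻²·A⁻¹.
So T² = kg²·s⁻⁴·A⁻².
Combining: F⁻¹·V⁻¹·mol·T² = (kg·m²·s⁻⁴·A⁻²) · (kg⁻¹·m⁻²·s³·A) · mol · (kg²·s⁻⁴·A⁻²) = kg²·s⁻⁵·A⁻³·mol.
The exponent of kg is 2.

2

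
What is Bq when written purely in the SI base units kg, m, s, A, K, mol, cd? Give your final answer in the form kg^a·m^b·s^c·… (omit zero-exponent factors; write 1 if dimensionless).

s⁻¹

Bq = s⁻¹.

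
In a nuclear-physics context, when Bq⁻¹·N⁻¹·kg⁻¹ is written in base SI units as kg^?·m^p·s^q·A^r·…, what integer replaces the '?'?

Bq = s⁻¹.
So Bq⁻¹ = s.
N = kg·m·s⁻².
So N⁻¹ = kg⁻¹·m⁻¹·s².
Combining: Bq⁻¹·N⁻¹·kg⁻¹ = s · (kg⁻¹·m⁻¹·s²) · kg⁻¹ = kg⁻²·m⁻¹·s³.
The exponent of kg is -2.

-2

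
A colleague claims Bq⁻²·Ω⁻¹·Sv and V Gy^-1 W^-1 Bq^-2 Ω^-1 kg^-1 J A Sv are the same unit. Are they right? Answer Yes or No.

Left side:
  Bq = 1/s = s⁻¹ (activity is decays per second).
  So Bq⁻² = s².
  Ω = V/A (resistance = voltage per current),
      = kg·m²·s⁻³·A⁻².
  So Ω⁻¹ = kg⁻¹·m⁻²·s³·A².
  Sv = J/kg (equivalent dose = energy per mass),
      = m²·s⁻².
  Combining: Bq⁻²·Ω⁻¹·Sv = s² · (kg⁻¹·m⁻²·s³·A²) · (m²·s⁻²) = kg⁻¹·s³·A².
Right side:
  V = W/A (potential = power per current),
      = kg·m²·s⁻³·A⁻¹.
  Gy = J/kg (absorbed dose = energy per mass),
      = m²·s⁻².
  So Gy⁻¹ = m⁻²·s².
  W = J/s (power = energy per time),
      = kg·m²·s⁻³.
  So W⁻¹ = kg⁻¹·m⁻²·s³.
  Bq = 1/s = s⁻¹ (activity is decays per second).
  So Bq⁻² = s².
  Ω = V/A (resistance = voltage per current),
      = kg·m²·s⁻³·A⁻².
  So Ω⁻¹ = kg⁻¹·m⁻²·s³·A².
  J = N·m (work = force × distance),
      = kg·m²·s⁻².
  Sv = J/kg (equivalent dose = energy per mass),
      = m²·s⁻².
  Combining: V·Gy⁻¹·W⁻¹·Bq⁻²·Ω⁻¹·kg⁻¹·J·A·Sv = (kg·m²·s⁻³·A⁻¹) · (m⁻²·s²) · (kg⁻¹·m⁻²·s³) · s² · (kg⁻¹·m⁻²·s³·A²) · kg⁻¹ · (kg·m²·s⁻²) · A · (m²·s⁻²) = kg⁻¹·s³·A².
Both reduce to kg⁻¹·s³·A².

Yes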